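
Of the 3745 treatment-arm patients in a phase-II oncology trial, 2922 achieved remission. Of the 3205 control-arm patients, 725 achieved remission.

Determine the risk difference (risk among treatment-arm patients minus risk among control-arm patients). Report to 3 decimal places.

risk, treatment-arm patients = 2922/3745 = 0.7802
risk, control-arm patients = 725/3205 = 0.2262
risk difference = 0.7802 − 0.2262 = 0.554

RD: 0.554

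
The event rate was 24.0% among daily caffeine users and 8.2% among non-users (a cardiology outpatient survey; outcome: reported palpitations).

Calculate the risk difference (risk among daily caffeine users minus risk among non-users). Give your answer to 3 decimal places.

risk difference = 0.2400 − 0.0820 = 0.158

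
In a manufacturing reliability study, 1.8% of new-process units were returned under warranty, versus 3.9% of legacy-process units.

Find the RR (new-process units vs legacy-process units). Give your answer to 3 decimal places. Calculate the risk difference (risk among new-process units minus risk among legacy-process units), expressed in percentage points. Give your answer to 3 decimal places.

RR = 0.01800 / 0.03900 = 0.462
risk difference = 0.01800 − 0.03900 = -0.02100 → -2.100 percentage points

RR = 0.462; RD = -2.100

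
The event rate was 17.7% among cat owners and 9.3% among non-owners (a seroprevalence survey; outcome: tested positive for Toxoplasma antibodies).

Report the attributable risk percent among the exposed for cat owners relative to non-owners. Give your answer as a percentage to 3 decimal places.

AR% = (0.1770 − 0.0930) / 0.1770 = 0.4746 → 47.458%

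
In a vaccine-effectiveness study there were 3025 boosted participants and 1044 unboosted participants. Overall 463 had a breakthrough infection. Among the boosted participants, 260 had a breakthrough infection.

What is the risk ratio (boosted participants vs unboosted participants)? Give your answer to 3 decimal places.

boosted participants without the outcome: 3025 − 260 = 2765
unboosted participants with the outcome: 463 − 260 = 203
unboosted participants without the outcome: 1044 − 203 = 841
risk, boosted participants = 260/3025 = 0.0860
risk, unboosted participants = 203/1044 = 0.1944
RR = 0.0860 / 0.1944 = 0.442

0.442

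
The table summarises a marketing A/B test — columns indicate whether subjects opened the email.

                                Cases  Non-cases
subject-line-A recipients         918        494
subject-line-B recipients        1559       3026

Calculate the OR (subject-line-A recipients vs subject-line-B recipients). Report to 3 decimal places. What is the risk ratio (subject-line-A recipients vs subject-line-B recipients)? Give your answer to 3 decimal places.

OR = 3.607; RR = 1.912

odds, subject-line-A recipients = 918/494 = 1.8583
odds, subject-line-B recipients = 1559/3026 = 0.5152
OR = 1.8583 / 0.5152 = 3.607
risk, subject-line-A recipients = 918/1412 = 0.6501
risk, subject-line-B recipients = 1559/4585 = 0.3400
RR = 0.6501 / 0.3400 = 1.912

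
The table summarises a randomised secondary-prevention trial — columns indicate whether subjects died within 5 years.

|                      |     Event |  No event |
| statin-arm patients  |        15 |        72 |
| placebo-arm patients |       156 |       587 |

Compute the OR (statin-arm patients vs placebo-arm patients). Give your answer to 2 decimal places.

OR = (15 × 587) / (72 × 156) = 8805/11232 ≈ 0.78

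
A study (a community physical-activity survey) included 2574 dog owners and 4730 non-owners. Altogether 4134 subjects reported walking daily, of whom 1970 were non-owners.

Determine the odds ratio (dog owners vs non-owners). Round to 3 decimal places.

7.395

dog owners with the outcome: 4134 − 1970 = 2164
dog owners without the outcome: 2574 − 2164 = 410
non-owners without the outcome: 4730 − 1970 = 2760
OR = (2164 × 2760) / (410 × 1970) = 5972640/807700 ≈ 7.395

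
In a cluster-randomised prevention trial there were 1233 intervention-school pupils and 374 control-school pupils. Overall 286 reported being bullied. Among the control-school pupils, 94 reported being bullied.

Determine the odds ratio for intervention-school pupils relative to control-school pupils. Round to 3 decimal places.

intervention-school pupils with the outcome: 286 − 94 = 192
intervention-school pupils without the outcome: 1233 − 192 = 1041
control-school pupils without the outcome: 374 − 94 = 280
OR = (192 × 280) / (1041 × 94) = 53760/97854 ≈ 0.549

0.549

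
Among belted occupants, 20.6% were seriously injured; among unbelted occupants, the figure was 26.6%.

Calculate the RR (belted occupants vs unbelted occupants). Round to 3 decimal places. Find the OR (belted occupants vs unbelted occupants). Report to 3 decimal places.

RR = 0.774; OR = 0.716

RR = 0.2060 / 0.2660 = 0.774
odds, belted occupants = 0.2060/0.7940 = 0.2594
odds, unbelted occupants = 0.2660/0.7340 = 0.3624
OR = 0.2594 / 0.3624 = 0.716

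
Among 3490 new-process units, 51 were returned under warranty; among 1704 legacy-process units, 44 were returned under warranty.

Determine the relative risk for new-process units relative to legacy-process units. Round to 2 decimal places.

RR ≈ 0.57

risk, new-process units = 51/3490 = 0.01461
risk, legacy-process units = 44/1704 = 0.02582
RR = 0.01461 / 0.02582 = 0.57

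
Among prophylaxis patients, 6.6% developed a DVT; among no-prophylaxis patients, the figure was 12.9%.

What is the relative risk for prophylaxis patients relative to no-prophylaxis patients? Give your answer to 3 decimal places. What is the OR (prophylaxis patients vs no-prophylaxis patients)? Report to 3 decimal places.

RR = 0.0660 / 0.1290 = 0.512
odds, prophylaxis patients = 0.0660/0.9340 = 0.0707
odds, no-prophylaxis patients = 0.1290/0.8710 = 0.1481
OR = 0.0707 / 0.1481 = 0.477

RR = 0.512; OR = 0.477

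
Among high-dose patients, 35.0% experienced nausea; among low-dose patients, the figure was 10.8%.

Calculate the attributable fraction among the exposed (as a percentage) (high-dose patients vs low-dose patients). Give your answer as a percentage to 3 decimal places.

AR% = (0.3500 − 0.1080) / 0.3500 = 0.6914 → 69.143%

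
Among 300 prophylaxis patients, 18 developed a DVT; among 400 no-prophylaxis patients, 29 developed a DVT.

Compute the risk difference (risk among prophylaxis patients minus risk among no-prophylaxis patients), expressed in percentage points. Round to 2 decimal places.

RD ≈ -1.25

risk, prophylaxis patients = 18/300 = 0.0600
risk, no-prophylaxis patients = 29/400 = 0.0725
risk difference = 0.0600 − 0.0725 = -0.0125 → -1.25 percentage points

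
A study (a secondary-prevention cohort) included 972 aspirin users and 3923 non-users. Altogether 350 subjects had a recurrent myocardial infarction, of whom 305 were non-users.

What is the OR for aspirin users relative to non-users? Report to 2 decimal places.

aspirin users with the outcome: 350 − 305 = 45
aspirin users without the outcome: 972 − 45 = 927
non-users without the outcome: 3923 − 305 = 3618
odds, aspirin users = 45/927 = 0.04854
odds, non-users = 305/3618 = 0.08430
OR = 0.04854 / 0.08430 = 0.58

0.58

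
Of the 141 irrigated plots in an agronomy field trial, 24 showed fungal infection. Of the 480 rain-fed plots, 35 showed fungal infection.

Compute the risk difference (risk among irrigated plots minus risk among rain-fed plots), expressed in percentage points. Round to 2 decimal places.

9.73

risk, irrigated plots = 24/141 = 0.1702
risk, rain-fed plots = 35/480 = 0.0729
risk difference = 0.1702 − 0.0729 = 0.0973 → 9.73 percentage points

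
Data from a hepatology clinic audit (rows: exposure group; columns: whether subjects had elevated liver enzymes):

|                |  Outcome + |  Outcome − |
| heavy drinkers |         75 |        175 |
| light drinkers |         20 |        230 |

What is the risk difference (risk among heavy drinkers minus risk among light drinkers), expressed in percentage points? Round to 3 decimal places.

RD = 22.000

risk, heavy drinkers = 75/250 = 0.3000
risk, light drinkers = 20/250 = 0.0800
risk difference = 0.3000 − 0.0800 = 0.2200 → 22.000 percentage points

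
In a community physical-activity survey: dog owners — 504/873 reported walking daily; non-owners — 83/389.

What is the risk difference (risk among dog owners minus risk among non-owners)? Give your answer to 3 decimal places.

risk, dog owners = 504/873 = 0.5773
risk, non-owners = 83/389 = 0.2134
risk difference = 0.5773 − 0.2134 = 0.364

RD ≈ 0.364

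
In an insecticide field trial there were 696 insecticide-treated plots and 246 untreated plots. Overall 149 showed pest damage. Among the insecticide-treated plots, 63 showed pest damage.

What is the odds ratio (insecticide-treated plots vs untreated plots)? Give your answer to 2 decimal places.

insecticide-treated plots without the outcome: 696 − 63 = 633
untreated plots with the outcome: 149 − 63 = 86
untreated plots without the outcome: 246 − 86 = 160
odds, insecticide-treated plots = 63/633 = 0.0995
odds, untreated plots = 86/160 = 0.5375
OR = 0.0995 / 0.5375 = 0.19

OR ≈ 0.19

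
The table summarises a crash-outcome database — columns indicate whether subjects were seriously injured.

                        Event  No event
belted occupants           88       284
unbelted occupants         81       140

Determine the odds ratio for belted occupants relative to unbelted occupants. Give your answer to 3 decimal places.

OR = 0.536

odds, belted occupants = 88/284 = 0.3099
odds, unbelted occupants = 81/140 = 0.5786
OR = 0.3099 / 0.5786 = 0.536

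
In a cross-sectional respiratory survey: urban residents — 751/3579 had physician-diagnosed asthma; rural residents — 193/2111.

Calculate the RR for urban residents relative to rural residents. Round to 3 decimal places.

2.295

risk, urban residents = 751/3579 = 0.2098
risk, rural residents = 193/2111 = 0.0914
RR = 0.2098 / 0.0914 = 2.295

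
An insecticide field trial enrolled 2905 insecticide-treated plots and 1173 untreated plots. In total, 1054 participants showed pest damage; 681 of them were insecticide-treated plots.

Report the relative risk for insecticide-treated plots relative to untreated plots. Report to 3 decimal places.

0.737

insecticide-treated plots without the outcome: 2905 − 681 = 2224
untreated plots with the outcome: 1054 − 681 = 373
untreated plots without the outcome: 1173 − 373 = 800
risk, insecticide-treated plots = 681/2905 = 0.2344
risk, untreated plots = 373/1173 = 0.3180
RR = 0.2344 / 0.3180 = 0.737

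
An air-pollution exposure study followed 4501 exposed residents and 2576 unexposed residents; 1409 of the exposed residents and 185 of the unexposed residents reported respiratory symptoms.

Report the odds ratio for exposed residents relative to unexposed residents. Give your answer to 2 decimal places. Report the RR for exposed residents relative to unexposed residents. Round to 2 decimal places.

odds, exposed residents = 1409/3092 = 0.4557
odds, unexposed residents = 185/2391 = 0.0774
OR = 0.4557 / 0.0774 = 5.89
risk, exposed residents = 1409/4501 = 0.3130
risk, unexposed residents = 185/2576 = 0.0718
RR = 0.3130 / 0.0718 = 4.36

OR = 5.89; RR = 4.36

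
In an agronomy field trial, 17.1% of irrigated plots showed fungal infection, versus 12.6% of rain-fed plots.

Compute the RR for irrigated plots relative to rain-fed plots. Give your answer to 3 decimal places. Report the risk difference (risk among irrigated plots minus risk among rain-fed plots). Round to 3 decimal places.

RR = 0.1710 / 0.1260 = 1.357
risk difference = 0.1710 − 0.1260 = 0.045

RR = 1.357; RD = 0.045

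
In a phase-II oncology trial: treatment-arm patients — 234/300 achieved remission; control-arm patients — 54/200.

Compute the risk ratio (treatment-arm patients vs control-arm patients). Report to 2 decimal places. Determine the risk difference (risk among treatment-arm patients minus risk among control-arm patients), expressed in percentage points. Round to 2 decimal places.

RR = 2.89; RD = 51.00

risk, treatment-arm patients = 234/300 = 0.7800
risk, control-arm patients = 54/200 = 0.2700
RR = 0.7800 / 0.2700 = 2.89
risk difference = 0.7800 − 0.2700 = 0.5100 → 51.00 percentage points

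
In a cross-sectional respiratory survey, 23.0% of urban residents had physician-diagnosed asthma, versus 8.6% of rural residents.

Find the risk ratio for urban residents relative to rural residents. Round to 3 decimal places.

RR = 0.2300 / 0.0860 = 2.674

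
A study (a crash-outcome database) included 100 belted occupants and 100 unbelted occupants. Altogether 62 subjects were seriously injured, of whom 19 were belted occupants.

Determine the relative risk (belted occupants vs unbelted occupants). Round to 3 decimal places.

RR = 0.442

belted occupants without the outcome: 100 − 19 = 81
unbelted occupants with the outcome: 62 − 19 = 43
unbelted occupants without the outcome: 100 − 43 = 57
risk, belted occupants = 19/100 = 0.1900
risk, unbelted occupants = 43/100 = 0.4300
RR = 0.1900 / 0.4300 = 0.442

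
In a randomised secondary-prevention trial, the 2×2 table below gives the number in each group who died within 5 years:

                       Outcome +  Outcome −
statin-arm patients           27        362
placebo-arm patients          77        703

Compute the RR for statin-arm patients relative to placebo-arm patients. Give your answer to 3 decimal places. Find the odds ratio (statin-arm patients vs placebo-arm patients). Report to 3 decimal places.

risk, statin-arm patients = 27/389 = 0.0694
risk, placebo-arm patients = 77/780 = 0.0987
RR = 0.0694 / 0.0987 = 0.703
odds, statin-arm patients = 27/362 = 0.0746
odds, placebo-arm patients = 77/703 = 0.1095
OR = 0.0746 / 0.1095 = 0.681

RR = 0.703; OR = 0.681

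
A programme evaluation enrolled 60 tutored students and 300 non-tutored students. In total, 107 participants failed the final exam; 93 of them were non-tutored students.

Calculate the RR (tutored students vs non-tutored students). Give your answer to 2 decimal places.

RR: 0.75

tutored students with the outcome: 107 − 93 = 14
tutored students without the outcome: 60 − 14 = 46
non-tutored students without the outcome: 300 − 93 = 207
risk, tutored students = 14/60 = 0.2333
risk, non-tutored students = 93/300 = 0.3100
RR = 0.2333 / 0.3100 = 0.75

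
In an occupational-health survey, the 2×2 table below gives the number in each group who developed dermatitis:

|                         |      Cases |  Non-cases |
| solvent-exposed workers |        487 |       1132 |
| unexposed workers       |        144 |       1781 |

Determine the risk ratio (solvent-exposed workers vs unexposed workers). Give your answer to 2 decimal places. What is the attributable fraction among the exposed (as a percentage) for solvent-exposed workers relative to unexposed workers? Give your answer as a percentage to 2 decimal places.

risk, solvent-exposed workers = 487/1619 = 0.3008
risk, unexposed workers = 144/1925 = 0.0748
RR = 0.3008 / 0.0748 = 4.02
AR% = (0.3008 − 0.0748) / 0.3008 = 0.7513 → 75.13%

RR = 4.02; AR% = 75.13%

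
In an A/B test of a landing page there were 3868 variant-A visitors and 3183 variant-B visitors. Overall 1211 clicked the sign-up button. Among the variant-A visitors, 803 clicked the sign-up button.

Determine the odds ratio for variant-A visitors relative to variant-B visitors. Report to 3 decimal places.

variant-A visitors without the outcome: 3868 − 803 = 3065
variant-B visitors with the outcome: 1211 − 803 = 408
variant-B visitors without the outcome: 3183 − 408 = 2775
OR = (803 × 2775) / (3065 × 408) = 2228325/1250520 ≈ 1.782

OR = 1.782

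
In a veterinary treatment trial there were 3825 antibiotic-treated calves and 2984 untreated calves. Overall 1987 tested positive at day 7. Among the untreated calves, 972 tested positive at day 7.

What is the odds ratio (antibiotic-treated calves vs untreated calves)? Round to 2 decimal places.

antibiotic-treated calves with the outcome: 1987 − 972 = 1015
antibiotic-treated calves without the outcome: 3825 − 1015 = 2810
untreated calves without the outcome: 2984 − 972 = 2012
odds, antibiotic-treated calves = 1015/2810 = 0.3612
odds, untreated calves = 972/2012 = 0.4831
OR = 0.3612 / 0.4831 = 0.75

OR = 0.75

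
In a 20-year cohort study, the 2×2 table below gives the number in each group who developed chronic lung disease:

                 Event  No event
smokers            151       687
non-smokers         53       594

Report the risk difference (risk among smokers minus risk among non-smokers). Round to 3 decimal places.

RD = 0.098

risk, smokers = 151/838 = 0.1802
risk, non-smokers = 53/647 = 0.0819
risk difference = 0.1802 − 0.0819 = 0.098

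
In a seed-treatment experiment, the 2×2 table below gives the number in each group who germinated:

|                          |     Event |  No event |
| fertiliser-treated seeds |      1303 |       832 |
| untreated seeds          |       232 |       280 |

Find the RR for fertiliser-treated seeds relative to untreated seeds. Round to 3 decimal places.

risk, fertiliser-treated seeds = 1303/2135 = 0.6103
risk, untreated seeds = 232/512 = 0.4531
RR = 0.6103 / 0.4531 = 1.347

1.347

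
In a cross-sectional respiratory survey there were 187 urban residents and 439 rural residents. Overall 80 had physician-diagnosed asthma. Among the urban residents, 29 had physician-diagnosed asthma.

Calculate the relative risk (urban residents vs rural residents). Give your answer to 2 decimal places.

urban residents without the outcome: 187 − 29 = 158
rural residents with the outcome: 80 − 29 = 51
rural residents without the outcome: 439 − 51 = 388
risk, urban residents = 29/187 = 0.1551
risk, rural residents = 51/439 = 0.1162
RR = 0.1551 / 0.1162 = 1.33

1.33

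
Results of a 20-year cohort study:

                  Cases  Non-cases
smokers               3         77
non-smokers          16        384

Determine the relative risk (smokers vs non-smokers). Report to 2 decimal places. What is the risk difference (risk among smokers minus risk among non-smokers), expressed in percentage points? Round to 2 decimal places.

risk, smokers = 3/80 = 0.03750
risk, non-smokers = 16/400 = 0.04000
RR = 0.03750 / 0.04000 = 0.94
risk difference = 0.03750 − 0.04000 = -0.00250 → -0.25 percentage points

RR = 0.94; RD = -0.25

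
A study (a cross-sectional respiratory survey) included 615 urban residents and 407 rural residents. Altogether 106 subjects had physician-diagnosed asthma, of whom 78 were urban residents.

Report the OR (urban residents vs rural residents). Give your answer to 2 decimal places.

urban residents without the outcome: 615 − 78 = 537
rural residents with the outcome: 106 − 78 = 28
rural residents without the outcome: 407 − 28 = 379
odds, urban residents = 78/537 = 0.1453
odds, rural residents = 28/379 = 0.0739
OR = 0.1453 / 0.0739 = 1.97

OR: 1.97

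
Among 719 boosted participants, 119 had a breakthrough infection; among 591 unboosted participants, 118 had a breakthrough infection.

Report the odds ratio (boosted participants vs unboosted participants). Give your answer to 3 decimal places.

OR ≈ 0.795

odds, boosted participants = 119/600 = 0.1983
odds, unboosted participants = 118/473 = 0.2495
OR = 0.1983 / 0.2495 = 0.795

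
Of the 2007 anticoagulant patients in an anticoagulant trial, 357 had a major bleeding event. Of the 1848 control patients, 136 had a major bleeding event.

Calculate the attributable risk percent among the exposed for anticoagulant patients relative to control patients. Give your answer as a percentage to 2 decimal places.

risk, anticoagulant patients = 357/2007 = 0.1779
risk, control patients = 136/1848 = 0.0736
AR% = (0.1779 − 0.0736) / 0.1779 = 0.5863 → 58.63%

AR% ≈ 58.63%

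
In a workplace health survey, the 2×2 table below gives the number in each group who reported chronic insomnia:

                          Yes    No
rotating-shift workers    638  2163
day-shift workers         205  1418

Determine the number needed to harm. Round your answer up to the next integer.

risk, rotating-shift workers = 638/2801 = 0.227776
risk, day-shift workers = 205/1623 = 0.126309
absolute risk difference = 0.101466
1 / 0.101466 = 9.856 → round up → 10

NNH = 10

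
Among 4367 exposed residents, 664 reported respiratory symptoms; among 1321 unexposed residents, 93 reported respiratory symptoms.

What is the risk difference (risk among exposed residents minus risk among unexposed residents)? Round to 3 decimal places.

0.082

risk, exposed residents = 664/4367 = 0.1520
risk, unexposed residents = 93/1321 = 0.0704
risk difference = 0.1520 − 0.0704 = 0.082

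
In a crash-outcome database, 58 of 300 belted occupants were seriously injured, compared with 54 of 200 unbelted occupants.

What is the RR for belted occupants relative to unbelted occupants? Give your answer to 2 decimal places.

RR ≈ 0.72

risk, belted occupants = 58/300 = 0.1933
risk, unbelted occupants = 54/200 = 0.2700
RR = 0.1933 / 0.2700 = 0.72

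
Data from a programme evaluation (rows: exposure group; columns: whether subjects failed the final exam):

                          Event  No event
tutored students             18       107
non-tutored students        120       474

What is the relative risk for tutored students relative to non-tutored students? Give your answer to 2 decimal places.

risk, tutored students = 18/125 = 0.1440
risk, non-tutored students = 120/594 = 0.2020
RR = 0.1440 / 0.2020 = 0.71

0.71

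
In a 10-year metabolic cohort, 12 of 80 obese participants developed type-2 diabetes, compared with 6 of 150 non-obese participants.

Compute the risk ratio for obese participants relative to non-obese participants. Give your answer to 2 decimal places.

risk, obese participants = 12/80 = 0.15000
risk, non-obese participants = 6/150 = 0.04000
RR = 0.15000 / 0.04000 = 3.75

RR = 3.75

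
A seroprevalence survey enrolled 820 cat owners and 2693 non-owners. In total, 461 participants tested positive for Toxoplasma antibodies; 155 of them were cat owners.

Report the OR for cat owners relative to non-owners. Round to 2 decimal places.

cat owners without the outcome: 820 − 155 = 665
non-owners with the outcome: 461 − 155 = 306
non-owners without the outcome: 2693 − 306 = 2387
odds, cat owners = 155/665 = 0.2331
odds, non-owners = 306/2387 = 0.1282
OR = 0.2331 / 0.1282 = 1.82

1.82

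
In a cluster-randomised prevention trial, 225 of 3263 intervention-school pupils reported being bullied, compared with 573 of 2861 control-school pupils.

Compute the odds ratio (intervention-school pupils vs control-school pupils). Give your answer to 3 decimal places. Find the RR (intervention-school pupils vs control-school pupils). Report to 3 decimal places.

OR = 0.296; RR = 0.344

OR = (225 × 2288) / (3038 × 573) = 514800/1740774 ≈ 0.296
risk, intervention-school pupils = 225/3263 = 0.0690
risk, control-school pupils = 573/2861 = 0.2003
RR = 0.0690 / 0.2003 = 0.344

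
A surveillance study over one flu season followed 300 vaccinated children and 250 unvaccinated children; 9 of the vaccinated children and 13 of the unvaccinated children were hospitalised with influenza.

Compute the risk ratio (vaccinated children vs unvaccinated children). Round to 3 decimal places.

RR ≈ 0.577

risk, vaccinated children = 9/300 = 0.03000
risk, unvaccinated children = 13/250 = 0.05200
RR = 0.03000 / 0.05200 = 0.577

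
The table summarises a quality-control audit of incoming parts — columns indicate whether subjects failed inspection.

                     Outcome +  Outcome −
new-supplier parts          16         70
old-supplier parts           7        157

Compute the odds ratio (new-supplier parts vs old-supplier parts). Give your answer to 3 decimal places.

OR = (16 × 157) / (70 × 7) = 2512/490 ≈ 5.127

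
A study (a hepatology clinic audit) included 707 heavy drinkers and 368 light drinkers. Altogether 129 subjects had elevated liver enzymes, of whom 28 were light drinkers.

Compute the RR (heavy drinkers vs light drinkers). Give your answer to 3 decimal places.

1.878

heavy drinkers with the outcome: 129 − 28 = 101
heavy drinkers without the outcome: 707 − 101 = 606
light drinkers without the outcome: 368 − 28 = 340
risk, heavy drinkers = 101/707 = 0.1429
risk, light drinkers = 28/368 = 0.0761
RR = 0.1429 / 0.0761 = 1.878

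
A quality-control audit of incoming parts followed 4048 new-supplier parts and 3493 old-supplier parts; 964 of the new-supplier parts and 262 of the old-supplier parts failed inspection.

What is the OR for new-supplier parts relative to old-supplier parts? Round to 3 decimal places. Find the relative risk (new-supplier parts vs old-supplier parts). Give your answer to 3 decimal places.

OR = (964 × 3231) / (3084 × 262) = 3114684/808008 ≈ 3.855
risk, new-supplier parts = 964/4048 = 0.2381
risk, old-supplier parts = 262/3493 = 0.0750
RR = 0.2381 / 0.0750 = 3.175

OR = 3.855; RR = 3.175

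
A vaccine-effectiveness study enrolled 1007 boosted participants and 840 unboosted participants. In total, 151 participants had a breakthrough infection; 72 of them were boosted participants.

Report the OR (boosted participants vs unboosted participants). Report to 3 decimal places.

boosted participants without the outcome: 1007 − 72 = 935
unboosted participants with the outcome: 151 − 72 = 79
unboosted participants without the outcome: 840 − 79 = 761
OR = (72 × 761) / (935 × 79) = 54792/73865 ≈ 0.742

OR ≈ 0.742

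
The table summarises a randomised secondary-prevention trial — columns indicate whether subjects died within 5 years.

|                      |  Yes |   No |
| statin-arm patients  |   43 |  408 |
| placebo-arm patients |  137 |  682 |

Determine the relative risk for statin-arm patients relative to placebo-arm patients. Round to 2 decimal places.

0.57

risk, statin-arm patients = 43/451 = 0.0953
risk, placebo-arm patients = 137/819 = 0.1673
RR = 0.0953 / 0.1673 = 0.57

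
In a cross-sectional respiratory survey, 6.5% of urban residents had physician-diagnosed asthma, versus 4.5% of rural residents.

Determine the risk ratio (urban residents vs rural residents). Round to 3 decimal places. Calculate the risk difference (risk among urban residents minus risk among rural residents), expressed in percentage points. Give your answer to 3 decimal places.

RR = 1.444; RD = 2.000

RR = 0.06500 / 0.04500 = 1.444
risk difference = 0.06500 − 0.04500 = 0.02000 → 2.000 percentage points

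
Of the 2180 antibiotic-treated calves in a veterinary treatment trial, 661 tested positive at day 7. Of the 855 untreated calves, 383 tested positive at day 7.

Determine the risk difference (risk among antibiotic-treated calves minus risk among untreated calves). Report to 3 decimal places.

risk, antibiotic-treated calves = 661/2180 = 0.3032
risk, untreated calves = 383/855 = 0.4480
risk difference = 0.3032 − 0.4480 = -0.145

RD = -0.145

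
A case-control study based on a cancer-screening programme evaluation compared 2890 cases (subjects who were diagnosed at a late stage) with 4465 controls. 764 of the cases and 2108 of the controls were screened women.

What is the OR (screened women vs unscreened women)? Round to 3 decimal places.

OR ≈ 0.402

odds, screened women = 764/2108 = 0.3624
odds, unscreened women = 2126/2357 = 0.9020
OR = 0.3624 / 0.9020 = 0.402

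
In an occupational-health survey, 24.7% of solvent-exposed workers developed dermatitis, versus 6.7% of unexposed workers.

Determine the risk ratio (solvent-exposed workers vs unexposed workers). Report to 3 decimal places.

RR = 0.2470 / 0.0670 = 3.687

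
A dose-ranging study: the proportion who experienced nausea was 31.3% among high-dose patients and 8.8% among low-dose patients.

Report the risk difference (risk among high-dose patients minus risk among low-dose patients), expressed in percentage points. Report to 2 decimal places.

22.50

risk difference = 0.3130 − 0.0880 = 0.2250 → 22.50 percentage points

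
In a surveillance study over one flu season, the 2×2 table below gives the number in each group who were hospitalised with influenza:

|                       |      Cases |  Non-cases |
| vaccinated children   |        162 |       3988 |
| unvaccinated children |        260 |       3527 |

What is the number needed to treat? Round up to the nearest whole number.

risk, vaccinated children = 162/4150 = 0.039036
risk, unvaccinated children = 260/3787 = 0.068656
absolute risk difference = 0.029620
1 / 0.029620 = 33.761 → round up → 34

34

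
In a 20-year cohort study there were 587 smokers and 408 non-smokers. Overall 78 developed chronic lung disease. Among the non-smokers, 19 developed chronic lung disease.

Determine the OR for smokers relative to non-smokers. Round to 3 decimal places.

2.288

smokers with the outcome: 78 − 19 = 59
smokers without the outcome: 587 − 59 = 528
non-smokers without the outcome: 408 − 19 = 389
OR = (59 × 389) / (528 × 19) = 22951/10032 ≈ 2.288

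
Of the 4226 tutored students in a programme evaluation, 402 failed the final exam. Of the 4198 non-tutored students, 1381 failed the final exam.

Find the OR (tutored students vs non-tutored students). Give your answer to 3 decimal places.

OR = (402 × 2817) / (3824 × 1381) = 1132434/5280944 ≈ 0.214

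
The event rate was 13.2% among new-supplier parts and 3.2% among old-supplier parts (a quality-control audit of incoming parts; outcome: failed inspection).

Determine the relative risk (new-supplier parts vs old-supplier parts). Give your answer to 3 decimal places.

RR = 0.13200 / 0.03200 = 4.125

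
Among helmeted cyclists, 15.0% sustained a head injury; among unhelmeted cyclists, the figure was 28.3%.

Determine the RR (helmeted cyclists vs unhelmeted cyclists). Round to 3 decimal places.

RR = 0.1500 / 0.2830 = 0.530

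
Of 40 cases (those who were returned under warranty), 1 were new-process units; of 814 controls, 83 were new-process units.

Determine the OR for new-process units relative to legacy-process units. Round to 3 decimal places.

OR = (1 × 731) / (83 × 39) = 731/3237 ≈ 0.226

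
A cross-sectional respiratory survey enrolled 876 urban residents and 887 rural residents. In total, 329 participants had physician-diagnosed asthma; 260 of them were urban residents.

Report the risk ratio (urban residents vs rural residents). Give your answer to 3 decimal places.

urban residents without the outcome: 876 − 260 = 616
rural residents with the outcome: 329 − 260 = 69
rural residents without the outcome: 887 − 69 = 818
risk, urban residents = 260/876 = 0.2968
risk, rural residents = 69/887 = 0.0778
RR = 0.2968 / 0.0778 = 3.815

3.815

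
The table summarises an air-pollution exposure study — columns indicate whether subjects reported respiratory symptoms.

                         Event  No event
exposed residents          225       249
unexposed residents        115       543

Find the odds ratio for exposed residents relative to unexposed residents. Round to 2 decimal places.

OR = (225 × 543) / (249 × 115) = 122175/28635 ≈ 4.27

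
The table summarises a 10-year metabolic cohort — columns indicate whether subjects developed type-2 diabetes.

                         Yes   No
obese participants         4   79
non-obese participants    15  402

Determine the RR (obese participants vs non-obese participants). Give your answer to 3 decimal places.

RR: 1.340

risk, obese participants = 4/83 = 0.04819
risk, non-obese participants = 15/417 = 0.03597
RR = 0.04819 / 0.03597 = 1.340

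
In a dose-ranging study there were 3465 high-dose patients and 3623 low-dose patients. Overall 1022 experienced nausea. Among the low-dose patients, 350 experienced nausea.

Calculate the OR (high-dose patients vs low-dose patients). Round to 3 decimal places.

OR: 2.250

high-dose patients with the outcome: 1022 − 350 = 672
high-dose patients without the outcome: 3465 − 672 = 2793
low-dose patients without the outcome: 3623 − 350 = 3273
OR = (672 × 3273) / (2793 × 350) = 2199456/977550 ≈ 2.250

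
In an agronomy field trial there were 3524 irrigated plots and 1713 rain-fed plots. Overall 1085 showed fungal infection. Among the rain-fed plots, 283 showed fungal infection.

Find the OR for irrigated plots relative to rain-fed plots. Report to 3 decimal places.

1.489

irrigated plots with the outcome: 1085 − 283 = 802
irrigated plots without the outcome: 3524 − 802 = 2722
rain-fed plots without the outcome: 1713 − 283 = 1430
odds, irrigated plots = 802/2722 = 0.2946
odds, rain-fed plots = 283/1430 = 0.1979
OR = 0.2946 / 0.1979 = 1.489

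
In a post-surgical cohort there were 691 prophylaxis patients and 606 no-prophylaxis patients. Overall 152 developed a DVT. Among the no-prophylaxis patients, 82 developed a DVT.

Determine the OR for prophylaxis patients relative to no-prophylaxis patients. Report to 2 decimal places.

OR = 0.72

prophylaxis patients with the outcome: 152 − 82 = 70
prophylaxis patients without the outcome: 691 − 70 = 621
no-prophylaxis patients without the outcome: 606 − 82 = 524
odds, prophylaxis patients = 70/621 = 0.1127
odds, no-prophylaxis patients = 82/524 = 0.1565
OR = 0.1127 / 0.1565 = 0.72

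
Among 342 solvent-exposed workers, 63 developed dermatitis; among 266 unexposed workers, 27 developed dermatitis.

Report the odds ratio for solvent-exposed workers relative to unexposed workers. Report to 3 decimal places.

OR = (63 × 239) / (279 × 27) = 15057/7533 ≈ 1.999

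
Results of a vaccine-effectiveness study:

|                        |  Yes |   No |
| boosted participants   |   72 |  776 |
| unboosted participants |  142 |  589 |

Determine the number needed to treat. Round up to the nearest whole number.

10

risk, boosted participants = 72/848 = 0.084906
risk, unboosted participants = 142/731 = 0.194254
absolute risk difference = 0.109349
1 / 0.109349 = 9.145 → round up → 10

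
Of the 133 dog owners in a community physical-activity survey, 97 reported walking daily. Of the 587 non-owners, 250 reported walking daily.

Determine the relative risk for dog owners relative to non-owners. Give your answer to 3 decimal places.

RR = 1.712

risk, dog owners = 97/133 = 0.7293
risk, non-owners = 250/587 = 0.4259
RR = 0.7293 / 0.4259 = 1.712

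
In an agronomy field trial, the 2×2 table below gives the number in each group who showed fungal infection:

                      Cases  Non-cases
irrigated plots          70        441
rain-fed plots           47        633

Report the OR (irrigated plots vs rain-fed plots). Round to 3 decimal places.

OR = (70 × 633) / (441 × 47) = 44310/20727 ≈ 2.138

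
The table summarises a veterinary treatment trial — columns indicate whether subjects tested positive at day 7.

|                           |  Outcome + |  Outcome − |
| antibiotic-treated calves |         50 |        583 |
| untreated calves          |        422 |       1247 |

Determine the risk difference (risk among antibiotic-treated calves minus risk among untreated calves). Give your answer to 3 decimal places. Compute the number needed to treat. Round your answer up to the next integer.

risk, antibiotic-treated calves = 50/633 = 0.0790
risk, untreated calves = 422/1669 = 0.2528
risk difference = 0.0790 − 0.2528 = -0.174
absolute risk difference = 0.173857
1 / 0.173857 = 5.752 → round up → 6

RD = -0.174; NNT = 6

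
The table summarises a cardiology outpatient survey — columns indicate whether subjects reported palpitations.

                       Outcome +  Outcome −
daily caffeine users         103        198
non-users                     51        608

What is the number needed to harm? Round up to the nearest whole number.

risk, daily caffeine users = 103/301 = 0.342193
risk, non-users = 51/659 = 0.077390
absolute risk difference = 0.264803
1 / 0.264803 = 3.776 → round up → 4

NNH: 4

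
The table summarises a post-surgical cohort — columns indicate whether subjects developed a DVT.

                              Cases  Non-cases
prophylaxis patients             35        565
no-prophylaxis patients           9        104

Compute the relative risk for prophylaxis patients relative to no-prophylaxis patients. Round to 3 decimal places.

risk, prophylaxis patients = 35/600 = 0.0583
risk, no-prophylaxis patients = 9/113 = 0.0796
RR = 0.0583 / 0.0796 = 0.732

RR = 0.732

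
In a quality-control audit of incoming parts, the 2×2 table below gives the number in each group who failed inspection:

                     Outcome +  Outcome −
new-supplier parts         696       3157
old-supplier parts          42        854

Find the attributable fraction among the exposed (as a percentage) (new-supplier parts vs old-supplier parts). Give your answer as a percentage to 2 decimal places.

risk, new-supplier parts = 696/3853 = 0.18064
risk, old-supplier parts = 42/896 = 0.04688
AR% = (0.18064 − 0.04688) / 0.18064 = 0.7405 → 74.05%

74.05%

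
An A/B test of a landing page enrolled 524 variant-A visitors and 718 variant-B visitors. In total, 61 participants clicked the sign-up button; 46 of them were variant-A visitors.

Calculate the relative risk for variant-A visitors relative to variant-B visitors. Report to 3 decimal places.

variant-A visitors without the outcome: 524 − 46 = 478
variant-B visitors with the outcome: 61 − 46 = 15
variant-B visitors without the outcome: 718 − 15 = 703
risk, variant-A visitors = 46/524 = 0.08779
risk, variant-B visitors = 15/718 = 0.02089
RR = 0.08779 / 0.02089 = 4.202

4.202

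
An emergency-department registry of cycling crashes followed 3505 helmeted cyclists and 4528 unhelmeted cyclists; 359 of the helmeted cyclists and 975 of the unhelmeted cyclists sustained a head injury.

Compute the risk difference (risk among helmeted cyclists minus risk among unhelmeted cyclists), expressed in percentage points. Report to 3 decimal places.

RD ≈ -11.290

risk, helmeted cyclists = 359/3505 = 0.1024
risk, unhelmeted cyclists = 975/4528 = 0.2153
risk difference = 0.1024 − 0.2153 = -0.1129 → -11.290 percentage points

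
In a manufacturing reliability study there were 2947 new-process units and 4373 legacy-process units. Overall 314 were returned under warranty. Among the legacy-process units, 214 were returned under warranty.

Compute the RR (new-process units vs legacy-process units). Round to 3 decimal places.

new-process units with the outcome: 314 − 214 = 100
new-process units without the outcome: 2947 − 100 = 2847
legacy-process units without the outcome: 4373 − 214 = 4159
risk, new-process units = 100/2947 = 0.03393
risk, legacy-process units = 214/4373 = 0.04894
RR = 0.03393 / 0.04894 = 0.693

RR ≈ 0.693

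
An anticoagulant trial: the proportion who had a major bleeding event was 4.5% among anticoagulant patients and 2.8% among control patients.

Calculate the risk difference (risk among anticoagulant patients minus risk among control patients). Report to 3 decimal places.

risk difference = 0.04500 − 0.02800 = 0.017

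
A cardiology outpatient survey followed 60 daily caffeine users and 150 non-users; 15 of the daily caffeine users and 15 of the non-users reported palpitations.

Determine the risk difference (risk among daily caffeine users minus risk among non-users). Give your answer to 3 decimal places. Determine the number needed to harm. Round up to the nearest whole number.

RD = 0.150; NNH = 7

risk, daily caffeine users = 15/60 = 0.2500
risk, non-users = 15/150 = 0.1000
risk difference = 0.2500 − 0.1000 = 0.150
absolute risk difference = 0.150000
1 / 0.150000 = 6.667 → round up → 7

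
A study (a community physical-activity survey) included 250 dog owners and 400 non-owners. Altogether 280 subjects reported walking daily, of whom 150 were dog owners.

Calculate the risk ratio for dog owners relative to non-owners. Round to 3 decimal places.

1.846

dog owners without the outcome: 250 − 150 = 100
non-owners with the outcome: 280 − 150 = 130
non-owners without the outcome: 400 − 130 = 270
risk, dog owners = 150/250 = 0.6000
risk, non-owners = 130/400 = 0.3250
RR = 0.6000 / 0.3250 = 1.846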